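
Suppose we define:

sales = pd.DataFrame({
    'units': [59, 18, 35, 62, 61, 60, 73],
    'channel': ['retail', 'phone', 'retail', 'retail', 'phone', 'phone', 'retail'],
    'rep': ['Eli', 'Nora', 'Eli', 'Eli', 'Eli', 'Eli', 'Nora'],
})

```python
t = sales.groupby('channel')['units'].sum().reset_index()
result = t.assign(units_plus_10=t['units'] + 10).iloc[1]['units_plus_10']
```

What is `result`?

group by channel, sum of units:
channel
phone     139
retail    229
Name: units, dtype: int64
reset_index():
  channel  units
0   phone    139
1  retail    229
add column units_plus_10 = t['units'] + 10:
  channel  units  units_plus_10
0   phone    139            149
1  retail    229            239
value at position 1, column 'units_plus_10' → 239

239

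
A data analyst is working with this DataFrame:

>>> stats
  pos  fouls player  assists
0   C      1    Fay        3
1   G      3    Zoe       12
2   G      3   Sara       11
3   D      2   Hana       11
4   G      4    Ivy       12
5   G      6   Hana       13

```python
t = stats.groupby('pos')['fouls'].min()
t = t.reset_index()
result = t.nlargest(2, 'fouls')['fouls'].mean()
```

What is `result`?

2.5

group by pos, min of fouls:
pos
C    1
D    2
G    3
Name: fouls, dtype: int64
reset_index():
  pos  fouls
0   C      1
1   D      2
2   G      3
take 2 rows with largest fouls:
  pos  fouls
2   G      3
1   D      2
Hence 2.5.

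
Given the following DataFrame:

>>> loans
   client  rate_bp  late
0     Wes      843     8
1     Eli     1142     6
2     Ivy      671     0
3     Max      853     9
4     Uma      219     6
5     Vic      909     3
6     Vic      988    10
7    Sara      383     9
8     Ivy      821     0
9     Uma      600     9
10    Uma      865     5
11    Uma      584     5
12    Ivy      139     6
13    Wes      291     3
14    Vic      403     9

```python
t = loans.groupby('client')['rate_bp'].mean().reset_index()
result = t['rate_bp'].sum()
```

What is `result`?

group by client, mean of rate_bp:
client
Eli     1142.000000
Ivy      543.666667
Max      853.000000
Sara     383.000000
Uma      567.000000
Vic      766.666667
Wes      567.000000
Name: rate_bp, dtype: float64
reset_index():
  client      rate_bp
0    Eli  1142.000000
1    Ivy   543.666667
2    Max   853.000000
3   Sara   383.000000
4    Uma   567.000000
5    Vic   766.666667
6    Wes   567.000000
The sum of column 'rate_bp' is 4822.33333333.

4822.33333333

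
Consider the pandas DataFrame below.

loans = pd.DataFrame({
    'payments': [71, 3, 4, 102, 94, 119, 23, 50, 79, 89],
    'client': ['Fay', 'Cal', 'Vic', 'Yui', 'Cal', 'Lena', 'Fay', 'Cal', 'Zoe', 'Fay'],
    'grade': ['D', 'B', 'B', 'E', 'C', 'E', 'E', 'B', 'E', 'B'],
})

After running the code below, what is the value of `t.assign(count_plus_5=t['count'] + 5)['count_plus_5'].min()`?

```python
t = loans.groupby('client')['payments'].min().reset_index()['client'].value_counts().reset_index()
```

group by client, min of payments:
client
Cal       3
Fay      23
Lena    119
Vic       4
Yui     102
Zoe      79
Name: payments, dtype: int64
reset_index():
  client  payments
0    Cal         3
1    Fay        23
2   Lena       119
3    Vic         4
4    Yui       102
5    Zoe        79
value_counts of client:
client
Cal     1
Fay     1
Lena    1
Vic     1
Yui     1
Zoe     1
Name: count, dtype: int64
reset_index():
  client  count
0    Cal      1
1    Fay      1
2   Lena      1
3    Vic      1
4    Yui      1
5    Zoe      1
add column count_plus_5 = t['count'] + 5:
  client  count  count_plus_5
0    Cal      1             6
1    Fay      1             6
2   Lena      1             6
3    Vic      1             6
4    Yui      1             6
5    Zoe      1             6
Finally, min of column 'count_plus_5' = 6.

6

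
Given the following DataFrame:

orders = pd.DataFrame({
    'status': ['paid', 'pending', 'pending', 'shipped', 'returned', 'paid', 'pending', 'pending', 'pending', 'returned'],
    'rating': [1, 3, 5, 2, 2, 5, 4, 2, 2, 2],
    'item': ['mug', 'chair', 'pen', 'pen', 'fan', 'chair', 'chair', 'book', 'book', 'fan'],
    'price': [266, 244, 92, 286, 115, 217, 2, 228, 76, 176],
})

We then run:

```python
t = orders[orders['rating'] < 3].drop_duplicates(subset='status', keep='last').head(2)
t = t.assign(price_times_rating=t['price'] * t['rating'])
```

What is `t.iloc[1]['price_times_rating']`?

572

filter rows where rating < 3:
     status  rating  item  price
0      paid       1   mug    266
3   shipped       2   pen    286
4  returned       2   fan    115
7   pending       2  book    228
8   pending       2  book     76
9  returned       2   fan    176
drop duplicate status (keep=last):
     status  rating  item  price
0      paid       1   mug    266
3   shipped       2   pen    286
8   pending       2  book     76
9  returned       2   fan    176
take first 2 rows:
    status  rating item  price
0     paid       1  mug    266
3  shipped       2  pen    286
add column price_times_rating = t['price'] * t['rating']:
    status  rating item  price  price_times_rating
0     paid       1  mug    266                 266
3  shipped       2  pen    286                 572
Hence 572.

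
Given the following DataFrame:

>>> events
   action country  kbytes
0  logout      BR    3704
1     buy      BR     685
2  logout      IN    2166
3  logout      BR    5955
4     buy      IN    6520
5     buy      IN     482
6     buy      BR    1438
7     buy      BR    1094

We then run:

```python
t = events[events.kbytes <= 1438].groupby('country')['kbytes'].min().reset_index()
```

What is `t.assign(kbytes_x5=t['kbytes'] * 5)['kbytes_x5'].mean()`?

2917.5

filter rows where kbytes <= 1438:
  action country  kbytes
1    buy      BR     685
5    buy      IN     482
6    buy      BR    1438
7    buy      BR    1094
group by country, min of kbytes:
country
BR    685
IN    482
Name: kbytes, dtype: int64
reset_index():
  country  kbytes
0      BR     685
1      IN     482
add column kbytes_x5 = t['kbytes'] * 5:
  country  kbytes  kbytes_x5
0      BR     685       3425
1      IN     482       2410
Hence 2917.5.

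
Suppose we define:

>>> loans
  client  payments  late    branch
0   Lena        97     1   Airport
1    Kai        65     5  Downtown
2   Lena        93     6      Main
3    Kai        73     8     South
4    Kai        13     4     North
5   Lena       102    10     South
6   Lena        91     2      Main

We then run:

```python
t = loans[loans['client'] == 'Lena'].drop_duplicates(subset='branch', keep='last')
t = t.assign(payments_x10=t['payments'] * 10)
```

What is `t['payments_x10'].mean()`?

966.666666667

filter rows where client == 'Lena':
  client  payments  late   branch
0   Lena        97     1  Airport
2   Lena        93     6     Main
5   Lena       102    10    South
6   Lena        91     2     Main
drop duplicate branch (keep=last):
  client  payments  late   branch
0   Lena        97     1  Airport
5   Lena       102    10    South
6   Lena        91     2     Main
add column payments_x10 = t['payments'] * 10:
  client  payments  late   branch  payments_x10
0   Lena        97     1  Airport           970
5   Lena       102    10    South          1020
6   Lena        91     2     Main           910
mean of column 'payments_x10' → 966.666666667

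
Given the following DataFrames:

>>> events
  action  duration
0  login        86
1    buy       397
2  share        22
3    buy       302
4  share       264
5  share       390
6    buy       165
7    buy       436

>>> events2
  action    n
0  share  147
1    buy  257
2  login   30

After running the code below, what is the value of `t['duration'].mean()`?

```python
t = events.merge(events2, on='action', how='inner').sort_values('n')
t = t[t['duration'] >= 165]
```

merge on 'action' (how='inner') → 8 rows:
  action  duration    n
0  login        86   30
1    buy       397  257
2  share        22  147
3    buy       302  257
4  share       264  147
5  share       390  147
6    buy       165  257
7    buy       436  257
sort by n:
  action  duration    n
0  login        86   30
2  share        22  147
4  share       264  147
5  share       390  147
1    buy       397  257
3    buy       302  257
6    buy       165  257
7    buy       436  257
filter rows where duration >= 165:
  action  duration    n
4  share       264  147
5  share       390  147
1    buy       397  257
3    buy       302  257
6    buy       165  257
7    buy       436  257

325.666666667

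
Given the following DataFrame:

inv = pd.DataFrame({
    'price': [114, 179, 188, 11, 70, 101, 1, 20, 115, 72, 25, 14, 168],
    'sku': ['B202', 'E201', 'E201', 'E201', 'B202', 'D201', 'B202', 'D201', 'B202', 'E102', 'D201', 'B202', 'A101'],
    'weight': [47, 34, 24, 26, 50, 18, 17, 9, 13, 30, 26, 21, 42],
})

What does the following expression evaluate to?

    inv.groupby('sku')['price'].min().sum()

272

group by sku, min of price:
sku
A101    168
B202      1
D201     20
E102     72
E201     11
Name: price, dtype: int64
Finally, sum of the resulting series = 272.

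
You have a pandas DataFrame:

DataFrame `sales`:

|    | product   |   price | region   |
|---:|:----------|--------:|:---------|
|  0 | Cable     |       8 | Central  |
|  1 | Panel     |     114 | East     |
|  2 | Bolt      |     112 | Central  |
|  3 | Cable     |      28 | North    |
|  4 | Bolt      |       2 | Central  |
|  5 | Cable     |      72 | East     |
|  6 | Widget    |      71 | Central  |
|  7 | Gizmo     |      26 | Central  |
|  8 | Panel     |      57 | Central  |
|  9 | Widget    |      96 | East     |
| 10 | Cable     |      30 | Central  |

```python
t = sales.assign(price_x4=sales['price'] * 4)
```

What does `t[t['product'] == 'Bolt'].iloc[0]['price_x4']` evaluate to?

448

add column price_x4 = sales['price'] * 4:
   product  price   region  price_x4
0    Cable      8  Central        32
1    Panel    114     East       456
2     Bolt    112  Central       448
3    Cable     28    North       112
4     Bolt      2  Central         8
5    Cable     72     East       288
6   Widget     71  Central       284
7    Gizmo     26  Central       104
8    Panel     57  Central       228
9   Widget     96     East       384
10   Cable     30  Central       120
filter rows where product == 'Bolt':
  product  price   region  price_x4
2    Bolt    112  Central       448
4    Bolt      2  Central         8
The value at position 0, column 'price_x4' is 448.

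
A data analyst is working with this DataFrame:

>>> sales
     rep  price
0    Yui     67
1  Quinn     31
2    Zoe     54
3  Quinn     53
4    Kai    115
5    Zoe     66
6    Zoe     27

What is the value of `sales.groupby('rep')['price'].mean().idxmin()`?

group by rep, mean of price:
rep
Kai      115.0
Quinn     42.0
Yui       67.0
Zoe       49.0
Name: price, dtype: float64
Hence Quinn.

Quinn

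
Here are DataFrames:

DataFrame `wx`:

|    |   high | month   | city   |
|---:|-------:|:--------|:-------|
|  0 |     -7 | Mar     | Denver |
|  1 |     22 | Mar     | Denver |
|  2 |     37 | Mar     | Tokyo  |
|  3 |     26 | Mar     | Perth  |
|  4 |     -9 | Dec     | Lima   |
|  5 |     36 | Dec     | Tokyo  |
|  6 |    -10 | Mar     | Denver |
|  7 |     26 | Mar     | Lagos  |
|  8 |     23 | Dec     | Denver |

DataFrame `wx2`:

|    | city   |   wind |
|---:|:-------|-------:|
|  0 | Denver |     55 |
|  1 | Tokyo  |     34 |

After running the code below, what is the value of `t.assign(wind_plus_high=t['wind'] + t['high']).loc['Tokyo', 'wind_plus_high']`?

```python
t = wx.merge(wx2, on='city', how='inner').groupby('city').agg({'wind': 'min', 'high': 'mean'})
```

merge on 'city' (how='inner') → 6 rows:
   high month    city  wind
0    -7   Mar  Denver    55
1    22   Mar  Denver    55
2    37   Mar   Tokyo    34
3    36   Dec   Tokyo    34
4   -10   Mar  Denver    55
5    23   Dec  Denver    55
group by city: min(wind), mean(high):
        wind  high
city              
Denver    55   7.0
Tokyo     34  36.5
add column wind_plus_high = t['wind'] + t['high']:
        wind  high  wind_plus_high
city                              
Denver    55   7.0            62.0
Tokyo     34  36.5            70.5
Finally, value at row 'Tokyo', column 'wind_plus_high' = 70.5.

70.5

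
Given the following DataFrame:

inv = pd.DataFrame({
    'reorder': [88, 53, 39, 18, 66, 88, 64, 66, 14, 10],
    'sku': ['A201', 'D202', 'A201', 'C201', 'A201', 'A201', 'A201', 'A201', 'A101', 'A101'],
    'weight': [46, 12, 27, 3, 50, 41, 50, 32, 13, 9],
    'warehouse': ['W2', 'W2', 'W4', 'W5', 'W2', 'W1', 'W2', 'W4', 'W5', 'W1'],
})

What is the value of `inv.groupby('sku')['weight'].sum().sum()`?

group by sku, sum of weight:
sku
A101     22
A201    246
C201      3
D202     12
Name: weight, dtype: int64
Taking the sum of the resulting series gives 283.

283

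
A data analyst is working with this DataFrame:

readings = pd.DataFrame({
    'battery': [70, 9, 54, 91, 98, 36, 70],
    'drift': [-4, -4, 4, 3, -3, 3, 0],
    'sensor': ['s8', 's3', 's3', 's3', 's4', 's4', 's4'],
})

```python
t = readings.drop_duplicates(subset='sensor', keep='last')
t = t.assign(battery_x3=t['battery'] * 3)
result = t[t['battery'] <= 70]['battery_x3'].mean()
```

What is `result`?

drop duplicate sensor (keep=last):
   battery  drift sensor
0       70     -4     s8
3       91      3     s3
6       70      0     s4
add column battery_x3 = t['battery'] * 3:
   battery  drift sensor  battery_x3
0       70     -4     s8         210
3       91      3     s3         273
6       70      0     s4         210
filter rows where battery <= 70:
   battery  drift sensor  battery_x3
0       70     -4     s8         210
6       70      0     s4         210
Then the mean of column 'battery_x3': 210.0

210.0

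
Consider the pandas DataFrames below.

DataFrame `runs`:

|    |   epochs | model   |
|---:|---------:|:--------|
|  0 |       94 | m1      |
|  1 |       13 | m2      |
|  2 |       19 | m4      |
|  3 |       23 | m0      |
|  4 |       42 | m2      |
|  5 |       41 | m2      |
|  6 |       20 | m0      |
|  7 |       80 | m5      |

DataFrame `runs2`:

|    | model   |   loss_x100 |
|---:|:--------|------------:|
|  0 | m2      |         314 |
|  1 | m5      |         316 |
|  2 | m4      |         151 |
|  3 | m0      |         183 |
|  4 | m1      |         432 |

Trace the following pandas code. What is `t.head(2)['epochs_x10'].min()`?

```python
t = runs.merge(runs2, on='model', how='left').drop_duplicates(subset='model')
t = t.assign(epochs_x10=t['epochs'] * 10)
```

merge on 'model' (how='left') → 8 rows:
   epochs model  loss_x100
0      94    m1        432
1      13    m2        314
2      19    m4        151
3      23    m0        183
4      42    m2        314
5      41    m2        314
6      20    m0        183
7      80    m5        316
drop duplicate model (keep=first):
   epochs model  loss_x100
0      94    m1        432
1      13    m2        314
2      19    m4        151
3      23    m0        183
7      80    m5        316
add column epochs_x10 = t['epochs'] * 10:
   epochs model  loss_x100  epochs_x10
0      94    m1        432         940
1      13    m2        314         130
2      19    m4        151         190
3      23    m0        183         230
7      80    m5        316         800
take first 2 rows:
   epochs model  loss_x100  epochs_x10
0      94    m1        432         940
1      13    m2        314         130
The min of column 'epochs_x10' is 130.

130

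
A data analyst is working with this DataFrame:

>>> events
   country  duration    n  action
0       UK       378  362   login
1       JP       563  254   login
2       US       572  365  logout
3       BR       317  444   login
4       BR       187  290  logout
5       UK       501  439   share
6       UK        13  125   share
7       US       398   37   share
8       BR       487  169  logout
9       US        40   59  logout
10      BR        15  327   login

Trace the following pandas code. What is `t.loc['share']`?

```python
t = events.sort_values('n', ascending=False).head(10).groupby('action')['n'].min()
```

sort by n descending:
   country  duration    n  action
3       BR       317  444   login
5       UK       501  439   share
2       US       572  365  logout
0       UK       378  362   login
10      BR        15  327   login
4       BR       187  290  logout
1       JP       563  254   login
8       BR       487  169  logout
6       UK        13  125   share
9       US        40   59  logout
7       US       398   37   share
take first 10 rows:
   country  duration    n  action
3       BR       317  444   login
5       UK       501  439   share
2       US       572  365  logout
0       UK       378  362   login
10      BR        15  327   login
4       BR       187  290  logout
1       JP       563  254   login
8       BR       487  169  logout
6       UK        13  125   share
9       US        40   59  logout
group by action, min of n:
action
login     254
logout     59
share     125
Name: n, dtype: int64
value at index 'share' → 125

125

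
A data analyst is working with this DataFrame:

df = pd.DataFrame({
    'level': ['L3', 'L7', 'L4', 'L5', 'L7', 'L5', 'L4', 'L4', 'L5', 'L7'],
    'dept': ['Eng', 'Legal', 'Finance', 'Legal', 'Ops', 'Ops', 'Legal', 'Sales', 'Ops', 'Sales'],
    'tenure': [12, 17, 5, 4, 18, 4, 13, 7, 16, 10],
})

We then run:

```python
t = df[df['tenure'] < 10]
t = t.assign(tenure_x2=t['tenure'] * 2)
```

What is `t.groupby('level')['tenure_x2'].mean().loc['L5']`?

8.0

filter rows where tenure < 10:
  level     dept  tenure
2    L4  Finance       5
3    L5    Legal       4
5    L5      Ops       4
7    L4    Sales       7
add column tenure_x2 = t['tenure'] * 2:
  level     dept  tenure  tenure_x2
2    L4  Finance       5         10
3    L5    Legal       4          8
5    L5      Ops       4          8
7    L4    Sales       7         14
group by level, mean of tenure_x2:
level
L4    12.0
L5     8.0
Name: tenure_x2, dtype: float64
Finally, value at index 'L5' = 8.0.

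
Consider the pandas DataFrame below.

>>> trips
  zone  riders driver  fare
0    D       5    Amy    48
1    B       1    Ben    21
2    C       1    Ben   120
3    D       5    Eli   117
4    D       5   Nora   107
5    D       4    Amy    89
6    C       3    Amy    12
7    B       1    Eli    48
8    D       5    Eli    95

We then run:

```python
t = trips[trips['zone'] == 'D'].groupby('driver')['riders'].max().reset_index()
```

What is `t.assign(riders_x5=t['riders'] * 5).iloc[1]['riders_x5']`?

filter rows where zone == 'D':
  zone  riders driver  fare
0    D       5    Amy    48
3    D       5    Eli   117
4    D       5   Nora   107
5    D       4    Amy    89
8    D       5    Eli    95
group by driver, max of riders:
driver
Amy     5
Eli     5
Nora    5
Name: riders, dtype: int64
reset_index():
  driver  riders
0    Amy       5
1    Eli       5
2   Nora       5
add column riders_x5 = t['riders'] * 5:
  driver  riders  riders_x5
0    Amy       5         25
1    Eli       5         25
2   Nora       5         25

25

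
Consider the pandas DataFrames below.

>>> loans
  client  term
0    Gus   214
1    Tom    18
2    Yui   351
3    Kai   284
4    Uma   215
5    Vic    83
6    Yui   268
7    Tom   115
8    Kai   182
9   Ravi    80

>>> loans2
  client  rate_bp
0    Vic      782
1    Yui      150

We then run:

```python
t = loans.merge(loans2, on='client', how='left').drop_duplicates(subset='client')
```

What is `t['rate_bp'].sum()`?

932.0

merge on 'client' (how='left') → 10 rows:
  client  term  rate_bp
0    Gus   214      NaN
1    Tom    18      NaN
2    Yui   351    150.0
3    Kai   284      NaN
4    Uma   215      NaN
5    Vic    83    782.0
6    Yui   268    150.0
7    Tom   115      NaN
8    Kai   182      NaN
9   Ravi    80      NaN
drop duplicate client (keep=first):
  client  term  rate_bp
0    Gus   214      NaN
1    Tom    18      NaN
2    Yui   351    150.0
3    Kai   284      NaN
4    Uma   215      NaN
5    Vic    83    782.0
9   Ravi    80      NaN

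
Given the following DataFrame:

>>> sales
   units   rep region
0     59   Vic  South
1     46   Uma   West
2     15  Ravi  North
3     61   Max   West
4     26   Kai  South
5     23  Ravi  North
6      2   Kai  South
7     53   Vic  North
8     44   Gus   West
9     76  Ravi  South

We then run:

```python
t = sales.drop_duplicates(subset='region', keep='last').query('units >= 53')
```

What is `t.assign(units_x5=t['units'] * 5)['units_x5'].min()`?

drop duplicate region (keep=last):
   units   rep region
7     53   Vic  North
8     44   Gus   West
9     76  Ravi  South
filter rows where units >= 53:
   units   rep region
7     53   Vic  North
9     76  Ravi  South
add column units_x5 = t['units'] * 5:
   units   rep region  units_x5
7     53   Vic  North       265
9     76  Ravi  South       380
Then the min of column 'units_x5': 265

265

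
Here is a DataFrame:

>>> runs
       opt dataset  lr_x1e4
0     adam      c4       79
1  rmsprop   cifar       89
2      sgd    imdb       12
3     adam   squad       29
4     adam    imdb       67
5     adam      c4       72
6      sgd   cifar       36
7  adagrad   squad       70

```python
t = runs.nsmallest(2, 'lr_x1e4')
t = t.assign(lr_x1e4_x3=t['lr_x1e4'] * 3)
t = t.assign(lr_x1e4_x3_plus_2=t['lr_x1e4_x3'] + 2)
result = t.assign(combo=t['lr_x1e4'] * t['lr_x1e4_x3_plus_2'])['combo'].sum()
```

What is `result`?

3037

take 2 rows with smallest lr_x1e4:
    opt dataset  lr_x1e4
2   sgd    imdb       12
3  adam   squad       29
add column lr_x1e4_x3 = t['lr_x1e4'] * 3:
    opt dataset  lr_x1e4  lr_x1e4_x3
2   sgd    imdb       12          36
3  adam   squad       29          87
add column lr_x1e4_x3_plus_2 = t['lr_x1e4_x3'] + 2:
    opt dataset  lr_x1e4  lr_x1e4_x3  lr_x1e4_x3_plus_2
2   sgd    imdb       12          36                 38
3  adam   squad       29          87                 89
add column combo = t['lr_x1e4'] * t['lr_x1e4_x3_plus_2']:
    opt dataset  lr_x1e4  lr_x1e4_x3  lr_x1e4_x3_plus_2  combo
2   sgd    imdb       12          36                 38    456
3  adam   squad       29          87                 89   2581
Taking the sum of column 'combo' gives 3037.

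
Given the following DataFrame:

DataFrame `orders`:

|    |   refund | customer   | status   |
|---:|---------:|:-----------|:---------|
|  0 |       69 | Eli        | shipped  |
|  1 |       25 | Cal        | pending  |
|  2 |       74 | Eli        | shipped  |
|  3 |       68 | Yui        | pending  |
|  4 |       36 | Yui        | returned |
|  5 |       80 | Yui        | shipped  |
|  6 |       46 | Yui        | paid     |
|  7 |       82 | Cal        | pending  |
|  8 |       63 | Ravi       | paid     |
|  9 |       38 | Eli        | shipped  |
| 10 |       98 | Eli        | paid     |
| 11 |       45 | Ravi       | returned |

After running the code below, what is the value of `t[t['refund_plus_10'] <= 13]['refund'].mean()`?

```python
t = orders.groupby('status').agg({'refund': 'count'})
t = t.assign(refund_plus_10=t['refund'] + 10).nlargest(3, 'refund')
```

3.0

group by status, count of refund:
          refund
status          
paid           3
pending        3
returned       2
shipped        4
add column refund_plus_10 = t['refund'] + 10:
          refund  refund_plus_10
status                          
paid           3              13
pending        3              13
returned       2              12
shipped        4              14
take 3 rows with largest refund:
         refund  refund_plus_10
status                         
shipped       4              14
paid          3              13
pending       3              13
filter rows where refund_plus_10 <= 13:
         refund  refund_plus_10
status                         
paid          3              13
pending       3              13
Finally, mean of column 'refund' = 3.0.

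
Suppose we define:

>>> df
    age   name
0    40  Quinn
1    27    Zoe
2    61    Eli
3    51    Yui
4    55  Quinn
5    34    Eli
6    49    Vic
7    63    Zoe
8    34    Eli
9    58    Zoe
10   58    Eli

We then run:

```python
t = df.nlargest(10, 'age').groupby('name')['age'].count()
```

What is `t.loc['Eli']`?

4

take 10 rows with largest age:
    age   name
7    63    Zoe
2    61    Eli
9    58    Zoe
10   58    Eli
4    55  Quinn
3    51    Yui
6    49    Vic
0    40  Quinn
5    34    Eli
8    34    Eli
group by name, count of age:
name
Eli      4
Quinn    2
Vic      1
Yui      1
Zoe      2
Name: age, dtype: int64
Then the value at index 'Eli': 4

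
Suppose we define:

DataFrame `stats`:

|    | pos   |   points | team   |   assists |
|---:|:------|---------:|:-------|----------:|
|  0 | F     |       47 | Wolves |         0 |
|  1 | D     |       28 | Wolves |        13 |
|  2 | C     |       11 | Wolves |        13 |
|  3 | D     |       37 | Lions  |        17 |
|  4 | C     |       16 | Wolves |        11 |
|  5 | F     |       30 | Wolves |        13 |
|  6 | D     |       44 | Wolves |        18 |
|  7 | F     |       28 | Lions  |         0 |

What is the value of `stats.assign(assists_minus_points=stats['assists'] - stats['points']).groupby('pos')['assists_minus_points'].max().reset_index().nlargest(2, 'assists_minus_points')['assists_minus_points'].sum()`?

add column assists_minus_points = stats['assists'] - stats['points']:
  pos  points    team  assists  assists_minus_points
0   F      47  Wolves        0                   -47
1   D      28  Wolves       13                   -15
2   C      11  Wolves       13                     2
3   D      37   Lions       17                   -20
4   C      16  Wolves       11                    -5
5   F      30  Wolves       13                   -17
6   D      44  Wolves       18                   -26
7   F      28   Lions        0                   -28
group by pos, max of assists_minus_points:
pos
C     2
D   -15
F   -17
Name: assists_minus_points, dtype: int64
reset_index():
  pos  assists_minus_points
0   C                     2
1   D                   -15
2   F                   -17
take 2 rows with largest assists_minus_points:
  pos  assists_minus_points
0   C                     2
1   D                   -15
Taking the sum of column 'assists_minus_points' gives -13.

-13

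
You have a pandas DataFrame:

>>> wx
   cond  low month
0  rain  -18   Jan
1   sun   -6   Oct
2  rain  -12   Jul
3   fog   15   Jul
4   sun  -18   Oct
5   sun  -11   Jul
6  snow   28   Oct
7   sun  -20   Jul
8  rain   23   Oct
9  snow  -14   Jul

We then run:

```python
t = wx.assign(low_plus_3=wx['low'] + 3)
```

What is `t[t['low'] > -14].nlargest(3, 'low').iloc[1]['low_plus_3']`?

26

add column low_plus_3 = wx['low'] + 3:
   cond  low month  low_plus_3
0  rain  -18   Jan         -15
1   sun   -6   Oct          -3
2  rain  -12   Jul          -9
3   fog   15   Jul          18
4   sun  -18   Oct         -15
5   sun  -11   Jul          -8
6  snow   28   Oct          31
7   sun  -20   Jul         -17
8  rain   23   Oct          26
9  snow  -14   Jul         -11
filter rows where low > -14:
   cond  low month  low_plus_3
1   sun   -6   Oct          -3
2  rain  -12   Jul          -9
3   fog   15   Jul          18
5   sun  -11   Jul          -8
6  snow   28   Oct          31
8  rain   23   Oct          26
take 3 rows with largest low:
   cond  low month  low_plus_3
6  snow   28   Oct          31
8  rain   23   Oct          26
3   fog   15   Jul          18
So iloc[1]['low_plus_3'] = 26.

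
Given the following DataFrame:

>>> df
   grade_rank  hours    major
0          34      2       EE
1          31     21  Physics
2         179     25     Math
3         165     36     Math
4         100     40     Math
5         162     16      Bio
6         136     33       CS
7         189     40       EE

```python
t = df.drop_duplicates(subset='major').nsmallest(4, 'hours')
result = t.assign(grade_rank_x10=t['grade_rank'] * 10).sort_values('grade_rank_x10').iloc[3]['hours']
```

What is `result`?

25

drop duplicate major (keep=first):
   grade_rank  hours    major
0          34      2       EE
1          31     21  Physics
2         179     25     Math
5         162     16      Bio
6         136     33       CS
take 4 rows with smallest hours:
   grade_rank  hours    major
0          34      2       EE
5         162     16      Bio
1          31     21  Physics
2         179     25     Math
add column grade_rank_x10 = t['grade_rank'] * 10:
   grade_rank  hours    major  grade_rank_x10
0          34      2       EE             340
5         162     16      Bio            1620
1          31     21  Physics             310
2         179     25     Math            1790
sort by grade_rank_x10:
   grade_rank  hours    major  grade_rank_x10
1          31     21  Physics             310
0          34      2       EE             340
5         162     16      Bio            1620
2         179     25     Math            1790
The value at position 3, column 'hours' is 25.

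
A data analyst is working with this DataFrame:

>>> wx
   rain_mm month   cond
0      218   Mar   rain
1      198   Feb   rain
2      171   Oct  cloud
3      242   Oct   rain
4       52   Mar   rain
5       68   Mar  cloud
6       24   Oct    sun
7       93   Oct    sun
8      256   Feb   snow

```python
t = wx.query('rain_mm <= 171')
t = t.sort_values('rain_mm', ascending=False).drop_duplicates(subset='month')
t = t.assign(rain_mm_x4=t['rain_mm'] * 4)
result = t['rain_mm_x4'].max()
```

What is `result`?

filter rows where rain_mm <= 171:
   rain_mm month   cond
2      171   Oct  cloud
4       52   Mar   rain
5       68   Mar  cloud
6       24   Oct    sun
7       93   Oct    sun
sort by rain_mm descending:
   rain_mm month   cond
2      171   Oct  cloud
7       93   Oct    sun
5       68   Mar  cloud
4       52   Mar   rain
6       24   Oct    sun
drop duplicate month (keep=first):
   rain_mm month   cond
2      171   Oct  cloud
5       68   Mar  cloud
add column rain_mm_x4 = t['rain_mm'] * 4:
   rain_mm month   cond  rain_mm_x4
2      171   Oct  cloud         684
5       68   Mar  cloud         272

684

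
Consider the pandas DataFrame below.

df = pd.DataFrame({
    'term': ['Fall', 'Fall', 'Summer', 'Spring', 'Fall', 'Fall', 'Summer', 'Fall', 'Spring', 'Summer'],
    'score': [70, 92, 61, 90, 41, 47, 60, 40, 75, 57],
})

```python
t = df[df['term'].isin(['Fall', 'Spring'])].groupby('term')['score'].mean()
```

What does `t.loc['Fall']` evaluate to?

58.0

filter rows where term in ['Fall', 'Spring']:
     term  score
0    Fall     70
1    Fall     92
3  Spring     90
4    Fall     41
5    Fall     47
7    Fall     40
8  Spring     75
group by term, mean of score:
term
Fall      58.0
Spring    82.5
Name: score, dtype: float64
value at index 'Fall' → 58.0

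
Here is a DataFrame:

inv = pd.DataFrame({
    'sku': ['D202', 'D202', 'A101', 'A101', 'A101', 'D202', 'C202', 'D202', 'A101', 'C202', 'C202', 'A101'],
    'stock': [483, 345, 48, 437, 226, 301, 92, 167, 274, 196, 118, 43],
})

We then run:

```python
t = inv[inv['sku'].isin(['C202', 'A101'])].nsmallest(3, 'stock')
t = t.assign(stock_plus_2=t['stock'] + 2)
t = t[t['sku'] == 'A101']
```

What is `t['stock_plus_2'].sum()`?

filter rows where sku in ['C202', 'A101']:
     sku  stock
2   A101     48
3   A101    437
4   A101    226
6   C202     92
8   A101    274
9   C202    196
10  C202    118
11  A101     43
take 3 rows with smallest stock:
     sku  stock
11  A101     43
2   A101     48
6   C202     92
add column stock_plus_2 = t['stock'] + 2:
     sku  stock  stock_plus_2
11  A101     43            45
2   A101     48            50
6   C202     92            94
filter rows where sku == 'A101':
     sku  stock  stock_plus_2
11  A101     43            45
2   A101     48            50

95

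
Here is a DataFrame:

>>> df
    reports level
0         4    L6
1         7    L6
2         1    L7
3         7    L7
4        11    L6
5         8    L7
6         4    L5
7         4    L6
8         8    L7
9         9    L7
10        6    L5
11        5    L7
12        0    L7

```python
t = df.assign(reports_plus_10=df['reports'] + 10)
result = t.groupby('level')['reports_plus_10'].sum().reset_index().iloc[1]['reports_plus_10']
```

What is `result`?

add column reports_plus_10 = df['reports'] + 10:
    reports level  reports_plus_10
0         4    L6               14
1         7    L6               17
2         1    L7               11
3         7    L7               17
4        11    L6               21
5         8    L7               18
6         4    L5               14
7         4    L6               14
8         8    L7               18
9         9    L7               19
10        6    L5               16
11        5    L7               15
12        0    L7               10
group by level, sum of reports_plus_10:
level
L5     30
L6     66
L7    108
Name: reports_plus_10, dtype: int64
reset_index():
  level  reports_plus_10
0    L5               30
1    L6               66
2    L7              108
Hence 66.

66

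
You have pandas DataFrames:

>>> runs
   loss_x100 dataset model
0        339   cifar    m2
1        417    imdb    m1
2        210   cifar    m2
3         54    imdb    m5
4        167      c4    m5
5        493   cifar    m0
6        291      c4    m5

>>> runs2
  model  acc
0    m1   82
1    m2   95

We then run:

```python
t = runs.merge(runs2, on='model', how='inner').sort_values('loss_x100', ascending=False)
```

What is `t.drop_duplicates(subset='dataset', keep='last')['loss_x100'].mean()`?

313.5

merge on 'model' (how='inner') → 3 rows:
   loss_x100 dataset model  acc
0        339   cifar    m2   95
1        417    imdb    m1   82
2        210   cifar    m2   95
sort by loss_x100 descending:
   loss_x100 dataset model  acc
1        417    imdb    m1   82
0        339   cifar    m2   95
2        210   cifar    m2   95
drop duplicate dataset (keep=last):
   loss_x100 dataset model  acc
1        417    imdb    m1   82
2        210   cifar    m2   95
Then the mean of column 'loss_x100': 313.5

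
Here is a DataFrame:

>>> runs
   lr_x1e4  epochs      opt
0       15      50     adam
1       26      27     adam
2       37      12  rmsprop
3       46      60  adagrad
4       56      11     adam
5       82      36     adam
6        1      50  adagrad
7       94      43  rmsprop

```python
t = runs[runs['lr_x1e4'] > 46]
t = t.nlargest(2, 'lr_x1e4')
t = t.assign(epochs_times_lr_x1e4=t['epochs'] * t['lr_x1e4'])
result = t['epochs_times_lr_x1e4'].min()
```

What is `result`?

2952

filter rows where lr_x1e4 > 46:
   lr_x1e4  epochs      opt
4       56      11     adam
5       82      36     adam
7       94      43  rmsprop
take 2 rows with largest lr_x1e4:
   lr_x1e4  epochs      opt
7       94      43  rmsprop
5       82      36     adam
add column epochs_times_lr_x1e4 = t['epochs'] * t['lr_x1e4']:
   lr_x1e4  epochs      opt  epochs_times_lr_x1e4
7       94      43  rmsprop                  4042
5       82      36     adam                  2952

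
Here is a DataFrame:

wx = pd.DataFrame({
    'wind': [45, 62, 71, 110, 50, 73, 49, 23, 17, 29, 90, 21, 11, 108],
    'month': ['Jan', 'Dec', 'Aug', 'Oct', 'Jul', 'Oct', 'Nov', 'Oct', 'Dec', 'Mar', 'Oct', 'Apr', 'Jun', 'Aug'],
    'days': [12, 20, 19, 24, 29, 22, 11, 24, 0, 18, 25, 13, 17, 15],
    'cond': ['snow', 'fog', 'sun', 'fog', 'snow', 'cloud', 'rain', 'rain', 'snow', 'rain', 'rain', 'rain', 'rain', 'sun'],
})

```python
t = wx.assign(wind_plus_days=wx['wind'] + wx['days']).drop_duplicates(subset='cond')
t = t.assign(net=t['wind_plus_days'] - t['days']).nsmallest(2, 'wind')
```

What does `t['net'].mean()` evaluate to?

add column wind_plus_days = wx['wind'] + wx['days']:
    wind month  days   cond  wind_plus_days
0     45   Jan    12   snow              57
1     62   Dec    20    fog              82
2     71   Aug    19    sun              90
3    110   Oct    24    fog             134
4     50   Jul    29   snow              79
5     73   Oct    22  cloud              95
6     49   Nov    11   rain              60
7     23   Oct    24   rain              47
8     17   Dec     0   snow              17
9     29   Mar    18   rain              47
10    90   Oct    25   rain             115
11    21   Apr    13   rain              34
12    11   Jun    17   rain              28
13   108   Aug    15    sun             123
drop duplicate cond (keep=first):
   wind month  days   cond  wind_plus_days
0    45   Jan    12   snow              57
1    62   Dec    20    fog              82
2    71   Aug    19    sun              90
5    73   Oct    22  cloud              95
6    49   Nov    11   rain              60
add column net = t['wind_plus_days'] - t['days']:
   wind month  days   cond  wind_plus_days  net
0    45   Jan    12   snow              57   45
1    62   Dec    20    fog              82   62
2    71   Aug    19    sun              90   71
5    73   Oct    22  cloud              95   73
6    49   Nov    11   rain              60   49
take 2 rows with smallest wind:
   wind month  days  cond  wind_plus_days  net
0    45   Jan    12  snow              57   45
6    49   Nov    11  rain              60   49
The mean of column 'net' is 47.0.

47.0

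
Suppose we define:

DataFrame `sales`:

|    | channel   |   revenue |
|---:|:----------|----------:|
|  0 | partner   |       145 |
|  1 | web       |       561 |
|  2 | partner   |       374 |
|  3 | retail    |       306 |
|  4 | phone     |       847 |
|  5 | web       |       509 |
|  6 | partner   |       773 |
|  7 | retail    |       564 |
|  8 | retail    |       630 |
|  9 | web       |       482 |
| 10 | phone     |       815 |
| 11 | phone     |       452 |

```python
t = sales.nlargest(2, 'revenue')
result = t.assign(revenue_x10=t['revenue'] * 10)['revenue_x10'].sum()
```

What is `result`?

16620

take 2 rows with largest revenue:
   channel  revenue
4    phone      847
10   phone      815
add column revenue_x10 = t['revenue'] * 10:
   channel  revenue  revenue_x10
4    phone      847         8470
10   phone      815         8150
Taking the sum of column 'revenue_x10' gives 16620.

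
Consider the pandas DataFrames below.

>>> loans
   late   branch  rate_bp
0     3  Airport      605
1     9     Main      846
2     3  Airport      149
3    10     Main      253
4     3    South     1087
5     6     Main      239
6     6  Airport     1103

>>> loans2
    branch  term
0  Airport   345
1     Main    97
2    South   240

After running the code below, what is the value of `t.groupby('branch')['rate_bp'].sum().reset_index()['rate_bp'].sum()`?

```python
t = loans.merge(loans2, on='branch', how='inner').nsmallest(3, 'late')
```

1841

merge on 'branch' (how='inner') → 7 rows:
   late   branch  rate_bp  term
0     3  Airport      605   345
1     9     Main      846    97
2     3  Airport      149   345
3    10     Main      253    97
4     3    South     1087   240
5     6     Main      239    97
6     6  Airport     1103   345
take 3 rows with smallest late:
   late   branch  rate_bp  term
0     3  Airport      605   345
2     3  Airport      149   345
4     3    South     1087   240
group by branch, sum of rate_bp:
branch
Airport     754
South      1087
Name: rate_bp, dtype: int64
reset_index():
    branch  rate_bp
0  Airport      754
1    South     1087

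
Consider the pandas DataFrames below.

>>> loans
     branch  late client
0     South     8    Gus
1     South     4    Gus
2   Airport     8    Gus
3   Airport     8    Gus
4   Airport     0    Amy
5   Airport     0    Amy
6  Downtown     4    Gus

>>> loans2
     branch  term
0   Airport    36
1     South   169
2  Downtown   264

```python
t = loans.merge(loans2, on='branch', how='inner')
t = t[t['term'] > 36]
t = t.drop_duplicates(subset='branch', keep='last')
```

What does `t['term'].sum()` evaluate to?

433

merge on 'branch' (how='inner') → 7 rows:
     branch  late client  term
0     South     8    Gus   169
1     South     4    Gus   169
2   Airport     8    Gus    36
3   Airport     8    Gus    36
4   Airport     0    Amy    36
5   Airport     0    Amy    36
6  Downtown     4    Gus   264
filter rows where term > 36:
     branch  late client  term
0     South     8    Gus   169
1     South     4    Gus   169
6  Downtown     4    Gus   264
drop duplicate branch (keep=last):
     branch  late client  term
1     South     4    Gus   169
6  Downtown     4    Gus   264
Then the sum of column 'term': 433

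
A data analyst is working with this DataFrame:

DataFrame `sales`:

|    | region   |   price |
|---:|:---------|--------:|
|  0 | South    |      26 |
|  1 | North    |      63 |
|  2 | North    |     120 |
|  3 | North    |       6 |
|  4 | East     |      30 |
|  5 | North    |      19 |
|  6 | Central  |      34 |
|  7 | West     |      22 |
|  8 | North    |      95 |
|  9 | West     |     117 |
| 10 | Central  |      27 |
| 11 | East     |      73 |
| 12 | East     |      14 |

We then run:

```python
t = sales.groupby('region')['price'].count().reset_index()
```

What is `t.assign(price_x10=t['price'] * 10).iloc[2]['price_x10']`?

group by region, count of price:
region
Central    2
East       3
North      5
South      1
West       2
Name: price, dtype: int64
reset_index():
    region  price
0  Central      2
1     East      3
2    North      5
3    South      1
4     West      2
add column price_x10 = t['price'] * 10:
    region  price  price_x10
0  Central      2         20
1     East      3         30
2    North      5         50
3    South      1         10
4     West      2         20
The value at position 2, column 'price_x10' is 50.

50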